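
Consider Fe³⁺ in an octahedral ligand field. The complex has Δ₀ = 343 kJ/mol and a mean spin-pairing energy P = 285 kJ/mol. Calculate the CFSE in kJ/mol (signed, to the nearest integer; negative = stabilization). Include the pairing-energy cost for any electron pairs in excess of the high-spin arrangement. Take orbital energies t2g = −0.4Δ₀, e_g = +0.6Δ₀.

Fe is in group 8, so Fe³⁺ is d⁵ (8 − 3 = 5).
Δ₀ > P, so pairing is preferred: the ground state is low-spin.
That gives t2g^5 e_g^0.
Orbital CFSE = -2.0Δ₀ = -2.0 × 343 = -686 kJ/mol.
Excess pairs vs high-spin: 2 − 0 = 2; pairing cost = +570 kJ/mol.
Net CFSE = -686 + 570 = -116 kJ/mol.

-116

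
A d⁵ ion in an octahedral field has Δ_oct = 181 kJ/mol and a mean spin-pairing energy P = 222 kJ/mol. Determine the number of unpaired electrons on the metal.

5

Since Δ_oct = 181 kJ/mol < P = 222 kJ/mol, the complex adopts the high-spin configuration.
Filling d⁵ accordingly: t₂g³ eg².
Unpaired electrons: 5.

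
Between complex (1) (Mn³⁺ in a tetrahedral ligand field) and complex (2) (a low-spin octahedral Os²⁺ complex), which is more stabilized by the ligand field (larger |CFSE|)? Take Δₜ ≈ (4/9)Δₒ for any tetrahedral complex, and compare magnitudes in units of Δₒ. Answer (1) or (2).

(2)

(1): Mn is in group 7, so Mn³⁺ is d⁴ (7 − 3 = 4); Tetrahedral fields are weak (Δₜ ≈ 4/9 Δₒ), so electrons fill high-spin; e^2 t2^2, CFSE = -0.4Δₜ ≈ -0.18Δₒ.
(2): Os is in group 8, so Os²⁺ is d⁶ (8 − 2 = 6); t₂g⁶ eg⁰, CFSE = -2.4Δₒ.
So (2) has the larger |CFSE|.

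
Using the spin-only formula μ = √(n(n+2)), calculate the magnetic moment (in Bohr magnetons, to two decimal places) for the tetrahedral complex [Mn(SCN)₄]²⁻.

Each SCN⁻ contributes -1; 4 × (-1) = -4. With overall charge -2, Mn is in the +2 oxidation state.
Mn is in group 7, so Mn²⁺ is d⁵ (7 − 2 = 5).
Tetrahedral fields are weak (Δₜ ≈ 4/9 Δₒ), so electrons fill high-spin.
Configuration: e^2 t2^3 → 5 unpaired electrons.
μ(spin-only) = √[5(5+2)] = √35 ≈ 5.92 Bohr magnetons.

5.92 Bohr magnetons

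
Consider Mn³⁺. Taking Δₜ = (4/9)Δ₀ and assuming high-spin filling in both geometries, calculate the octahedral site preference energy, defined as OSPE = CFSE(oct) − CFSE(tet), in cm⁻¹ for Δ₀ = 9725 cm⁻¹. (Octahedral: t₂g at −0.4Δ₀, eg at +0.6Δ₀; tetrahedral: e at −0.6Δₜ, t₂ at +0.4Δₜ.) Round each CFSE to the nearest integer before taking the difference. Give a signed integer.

-4106

Mn³⁺: group 7, so d-count = 7 − 3 = 4.
In an octahedral site d⁴ (HS) is t2g^3 e_g^1, giving CFSE(oct) = -0.6Δ₀ = -5835 cm⁻¹.
Tetrahedral: e^2 t2^2, CFSE = 2(−0.6) + 2(+0.4) = -0.4Δₜ = -0.4 × (4/9) × 9725 = -1729 cm⁻¹.
Subtracting, OSPE = -5835 − (-1729) = -4106 cm⁻¹.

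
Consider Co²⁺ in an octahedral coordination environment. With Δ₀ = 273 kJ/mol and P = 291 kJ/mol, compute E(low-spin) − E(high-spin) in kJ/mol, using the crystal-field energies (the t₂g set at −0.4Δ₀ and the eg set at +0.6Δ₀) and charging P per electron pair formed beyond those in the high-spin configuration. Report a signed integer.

Group 9 minus oxidation state +2 gives a d⁷ configuration for Co²⁺.
In the high-spin limit (t₂g⁵ eg²) the orbital term is -0.8Δ₀ = -218 kJ/mol, with no excess pairing.
Low-spin t₂g⁶ eg¹ gives -1.8Δ₀ = -491 kJ/mol, but forming 1 extra pair costs 1P = 291 kJ/mol, so E(LS) = -491 + 291 = -200 kJ/mol.
Thus E(LS) − E(HS) = 18 kJ/mol.

18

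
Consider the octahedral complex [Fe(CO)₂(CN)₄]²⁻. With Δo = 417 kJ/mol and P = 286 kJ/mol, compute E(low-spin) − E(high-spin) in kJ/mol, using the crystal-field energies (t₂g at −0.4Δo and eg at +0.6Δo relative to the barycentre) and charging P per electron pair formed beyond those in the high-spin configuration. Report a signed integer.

Ligand charges: 2×(+0) from CO and 4×(-1) from CN⁻ sum to -4; with overall charge -2, Fe is +2.
Fe sits in group 8; removing 2 electrons leaves Fe²⁺ with 8 − 2 = 6 d electrons.
High-spin d⁶ fills as t₂g⁴ eg² with CFSE 4(−0.4) + 2(+0.6) = -0.4Δo = -167 kJ/mol.
Low-spin: t₂g⁶ eg⁰, orbital CFSE = -2.4Δo = -1001 kJ/mol; plus 2 excess pairs × P = +572 kJ/mol; total -429 kJ/mol.
Thus E(LS) − E(HS) = -262 kJ/mol.

-262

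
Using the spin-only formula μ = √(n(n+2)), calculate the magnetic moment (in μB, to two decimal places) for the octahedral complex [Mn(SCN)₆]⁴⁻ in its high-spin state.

Each SCN⁻ contributes -1; 6 × (-1) = -6. With overall charge -4, Mn is in the +2 oxidation state.
Group 7 minus oxidation state +2 gives a d⁵ configuration for Mn²⁺.
Configuration: t₂g³ eg² → 5 unpaired electrons.
μ(spin-only) = √[5(5+2)] = √35 ≈ 5.92 μB.

5.92 μB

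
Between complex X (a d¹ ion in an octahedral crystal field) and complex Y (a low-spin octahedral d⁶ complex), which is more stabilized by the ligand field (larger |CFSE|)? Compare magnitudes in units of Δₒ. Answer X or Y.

Y

X: t₂g¹ eg⁰, CFSE = -0.4Δₒ.
Y: t2g^6 e_g^0, CFSE = -2.4Δₒ.
So Y has the larger |CFSE|.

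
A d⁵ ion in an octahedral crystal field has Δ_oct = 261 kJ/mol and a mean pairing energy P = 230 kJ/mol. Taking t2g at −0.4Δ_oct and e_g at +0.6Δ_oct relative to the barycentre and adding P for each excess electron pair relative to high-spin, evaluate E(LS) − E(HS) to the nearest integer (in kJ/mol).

In the high-spin limit (t2g^3 e_g^2) the orbital term is 0.0Δ_oct = 0 kJ/mol, with no excess pairing.
Low-spin t2g^5 e_g^0 gives -2.0Δ_oct = -522 kJ/mol, but forming 2 extra pairs costs 2P = 460 kJ/mol, so E(LS) = -522 + 460 = -62 kJ/mol.
E(LS) − E(HS) = -62 − (0) = -62 kJ/mol.

-62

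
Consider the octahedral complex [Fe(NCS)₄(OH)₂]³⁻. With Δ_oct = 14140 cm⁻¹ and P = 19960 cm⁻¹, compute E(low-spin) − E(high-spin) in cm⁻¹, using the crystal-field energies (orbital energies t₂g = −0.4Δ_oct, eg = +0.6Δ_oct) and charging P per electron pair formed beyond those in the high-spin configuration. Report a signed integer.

11640

Ligand charges: 4×(-1) from NCS⁻ and 2×(-1) from OH⁻ sum to -6; with overall charge -3, Fe is +3.
Fe sits in group 8; removing 3 electrons leaves Fe³⁺ with 8 − 3 = 5 d electrons.
High-spin d⁵ fills as t₂g³ eg² with CFSE 3(−0.4) + 2(+0.6) = 0.0Δ_oct = 0 cm⁻¹.
Low-spin: t₂g⁵ eg⁰, orbital CFSE = -2.0Δ_oct = -28280 cm⁻¹; plus 2 excess pairs × P = +39920 cm⁻¹; total 11640 cm⁻¹.
E(LS) − E(HS) = 11640 − (0) = 11640 cm⁻¹.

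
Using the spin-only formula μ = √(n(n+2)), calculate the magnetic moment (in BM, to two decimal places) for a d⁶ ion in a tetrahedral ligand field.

4.90 BM

Tetrahedral fields are weak (Δₜ ≈ 4/9 Δₒ), so electrons fill high-spin.
Configuration: e³ t₂³ → 4 unpaired electrons.
μ(spin-only) = √[4(4+2)] = √24 ≈ 4.90 BM.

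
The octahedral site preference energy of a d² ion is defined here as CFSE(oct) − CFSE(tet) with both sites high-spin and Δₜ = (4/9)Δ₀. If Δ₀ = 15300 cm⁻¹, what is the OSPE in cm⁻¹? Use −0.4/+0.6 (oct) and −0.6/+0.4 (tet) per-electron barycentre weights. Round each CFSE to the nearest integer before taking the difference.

In an octahedral site d² (HS) is t₂g² eg⁰, giving CFSE(oct) = -0.8Δ₀ = -12240 cm⁻¹.
Tetrahedral: e² t₂⁰, CFSE = 2(−0.6) + 0(+0.4) = -1.2Δₜ = -1.2 × (4/9) × 15300 = -8160 cm⁻¹.
OSPE = CFSE(oct) − CFSE(tet) = -12240 − (-8160) = -4080 cm⁻¹.

-4080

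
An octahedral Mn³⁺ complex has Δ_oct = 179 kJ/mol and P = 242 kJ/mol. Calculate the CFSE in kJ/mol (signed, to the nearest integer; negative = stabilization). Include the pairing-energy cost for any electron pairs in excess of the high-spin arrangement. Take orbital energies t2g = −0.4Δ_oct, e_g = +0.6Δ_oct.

Mn³⁺: group 7, so d-count = 7 − 3 = 4.
Since Δ_oct = 179 kJ/mol < P = 242 kJ/mol, the complex adopts the high-spin configuration.
Filling d⁴ accordingly: t2g^3 e_g^1.
Orbital CFSE = -0.6Δ_oct = -0.6 × 179 = -107 kJ/mol.
High-spin has no excess pairs, so no pairing correction applies.

-107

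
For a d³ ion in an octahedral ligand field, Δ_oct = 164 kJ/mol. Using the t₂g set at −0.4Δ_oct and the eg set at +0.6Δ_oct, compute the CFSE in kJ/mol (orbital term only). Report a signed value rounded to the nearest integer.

-197

Configuration: t₂g³ eg⁰.
CFSE(orbital) = 3×(-0.4Δ_oct) + 0×(0.6Δ_oct) = -1.2Δ_oct; with Δ_oct = 164 kJ/mol that is -197 kJ/mol.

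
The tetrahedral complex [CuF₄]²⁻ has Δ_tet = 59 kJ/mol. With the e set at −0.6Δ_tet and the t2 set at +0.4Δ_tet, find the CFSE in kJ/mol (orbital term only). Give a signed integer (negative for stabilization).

-24

Each F⁻ contributes -1; 4 × (-1) = -4. With overall charge -2, Cu is in the +2 oxidation state.
Cu is in group 11, so Cu²⁺ is d⁹ (11 − 2 = 9).
Tetrahedral fields are weak (Δₜ ≈ 4/9 Δₒ), so electrons fill high-spin.
Electron filling gives e^4 t2^5.
Orbital CFSE = 4(-0.6) + 5(0.4) = -0.4Δ_tet = -0.4 × 59 = -24 kJ/mol.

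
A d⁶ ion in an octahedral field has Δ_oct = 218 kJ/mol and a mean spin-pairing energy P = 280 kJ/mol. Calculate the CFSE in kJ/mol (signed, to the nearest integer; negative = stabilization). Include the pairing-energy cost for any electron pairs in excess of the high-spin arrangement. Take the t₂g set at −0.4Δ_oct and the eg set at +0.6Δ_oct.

Here Δ_oct < P (218 < 280), so the high-spin state is favoured.
Filling d⁶ accordingly: t₂g⁴ eg².
Orbital CFSE = -0.4Δ_oct = -0.4 × 218 = -87 kJ/mol.
High-spin has no excess pairs, so no pairing correction applies.

-87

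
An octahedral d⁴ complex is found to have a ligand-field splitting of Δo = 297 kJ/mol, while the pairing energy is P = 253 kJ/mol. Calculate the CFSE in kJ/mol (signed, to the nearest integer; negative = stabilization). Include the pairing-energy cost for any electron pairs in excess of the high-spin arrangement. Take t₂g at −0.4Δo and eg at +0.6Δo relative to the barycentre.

-222

Δo > P, so pairing is preferred: the ground state is low-spin.
Filling d⁴ accordingly: t₂g⁴ eg⁰.
Orbital CFSE = -1.6Δo = -1.6 × 297 = -475 kJ/mol.
Excess pairs vs high-spin: 1 − 0 = 1; pairing cost = +253 kJ/mol.
Net CFSE = -475 + 253 = -222 kJ/mol.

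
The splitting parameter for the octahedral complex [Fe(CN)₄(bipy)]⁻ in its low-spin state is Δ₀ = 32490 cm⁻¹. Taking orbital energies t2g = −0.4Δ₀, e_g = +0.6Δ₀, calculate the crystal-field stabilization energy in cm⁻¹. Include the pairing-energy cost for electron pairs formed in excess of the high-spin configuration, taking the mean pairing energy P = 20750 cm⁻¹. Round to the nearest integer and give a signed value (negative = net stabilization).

Ligand charges: 4×(-1) from CN⁻ and 1×(+0) from bipy sum to -4; with overall charge -1, Fe is +3.
Fe is in group 8, so Fe³⁺ is d⁵ (8 − 3 = 5).
Configuration: t2g^5 e_g^0.
Orbital CFSE = 5(-0.4) + 0(0.6) = -2.0Δ₀ = -2.0 × 32490 = -64980 cm⁻¹.
Relative to high-spin t2g^3 e_g^2 (0 paired), the low-spin configuration has 2 additional pairs, contributing +2 × 20750 = +41500 cm⁻¹.
Net CFSE = -64980 + 41500 = -23480 cm⁻¹.

-23480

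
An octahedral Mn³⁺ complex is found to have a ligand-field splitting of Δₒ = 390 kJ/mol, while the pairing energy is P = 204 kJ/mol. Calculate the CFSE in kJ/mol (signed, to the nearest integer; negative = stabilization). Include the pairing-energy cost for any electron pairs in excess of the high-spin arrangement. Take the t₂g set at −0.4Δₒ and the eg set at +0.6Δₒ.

-420

Mn³⁺: group 7, so d-count = 7 − 3 = 4.
Δₒ > P, so pairing is preferred: the ground state is low-spin.
Configuration: t₂g⁴ eg⁰.
Orbital CFSE = -1.6Δₒ = -1.6 × 390 = -624 kJ/mol.
Excess pairs vs high-spin: 1 − 0 = 1; pairing cost = +204 kJ/mol.
Net CFSE = -624 + 204 = -420 kJ/mol.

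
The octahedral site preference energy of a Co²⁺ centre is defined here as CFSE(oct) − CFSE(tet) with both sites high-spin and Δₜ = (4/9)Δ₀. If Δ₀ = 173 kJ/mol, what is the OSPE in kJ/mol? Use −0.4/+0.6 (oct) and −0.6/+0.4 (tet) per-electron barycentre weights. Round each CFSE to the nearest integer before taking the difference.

Co sits in group 9; removing 2 electrons leaves Co²⁺ with 9 − 2 = 7 d electrons.
Octahedral (high-spin): t2g^5 e_g^2, CFSE = 5(−0.4) + 2(+0.6) = -0.8Δ₀ = -0.8 × 173 = -138 kJ/mol.
In a tetrahedral site the filling is e^4 t2^3: CFSE(tet) = -1.2Δₜ = -1.2 × (4/9)(173) = -92 kJ/mol.
OSPE = CFSE(oct) − CFSE(tet) = -138 − (-92) = -46 kJ/mol.

-46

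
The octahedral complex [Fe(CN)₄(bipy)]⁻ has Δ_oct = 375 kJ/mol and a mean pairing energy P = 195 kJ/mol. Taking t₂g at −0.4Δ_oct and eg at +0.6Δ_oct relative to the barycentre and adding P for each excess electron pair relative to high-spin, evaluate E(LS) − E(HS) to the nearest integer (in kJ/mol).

-360

Ligand charges: 4×(-1) from CN⁻ and 1×(+0) from bipy sum to -4; with overall charge -1, Fe is +3.
Fe is in group 8, so Fe³⁺ is d⁵ (8 − 3 = 5).
High-spin d⁵ fills as t₂g³ eg² with CFSE 3(−0.4) + 2(+0.6) = 0.0Δ_oct = 0 kJ/mol.
Low-spin t₂g⁵ eg⁰ gives -2.0Δ_oct = -750 kJ/mol, but forming 2 extra pairs costs 2P = 390 kJ/mol, so E(LS) = -750 + 390 = -360 kJ/mol.
E(LS) − E(HS) = -360 − (0) = -360 kJ/mol.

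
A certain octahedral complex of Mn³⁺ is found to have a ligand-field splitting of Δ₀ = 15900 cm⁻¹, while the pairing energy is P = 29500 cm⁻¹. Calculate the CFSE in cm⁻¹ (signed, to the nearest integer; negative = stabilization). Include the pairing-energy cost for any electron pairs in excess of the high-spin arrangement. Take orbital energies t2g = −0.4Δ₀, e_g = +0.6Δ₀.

Mn³⁺: group 7, so d-count = 7 − 3 = 4.
Since Δ₀ = 15900 cm⁻¹ < P = 29500 cm⁻¹, the complex adopts the high-spin configuration.
That gives t2g^3 e_g^1.
Orbital CFSE = -0.6Δ₀ = -0.6 × 15900 = -9540 cm⁻¹.
High-spin has no excess pairs, so no pairing correction applies.

-9540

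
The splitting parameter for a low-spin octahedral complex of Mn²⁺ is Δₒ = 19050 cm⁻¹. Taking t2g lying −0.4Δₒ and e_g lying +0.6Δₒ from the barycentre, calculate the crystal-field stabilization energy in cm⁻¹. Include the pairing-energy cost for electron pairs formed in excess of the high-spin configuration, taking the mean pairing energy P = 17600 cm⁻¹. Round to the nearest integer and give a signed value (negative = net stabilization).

-2900

Mn is in group 7, so Mn²⁺ is d⁵ (7 − 2 = 5).
The d⁵ electrons fill as t2g^5 e_g^0.
Orbital CFSE = 5(-0.4) + 0(0.6) = -2.0Δₒ = -2.0 × 19050 = -38100 cm⁻¹.
Relative to high-spin t2g^3 e_g^2 (0 paired), the low-spin configuration has 2 additional pairs, contributing +2 × 17600 = +35200 cm⁻¹.
Combining: -38100 + 35200 = -2900 cm⁻¹.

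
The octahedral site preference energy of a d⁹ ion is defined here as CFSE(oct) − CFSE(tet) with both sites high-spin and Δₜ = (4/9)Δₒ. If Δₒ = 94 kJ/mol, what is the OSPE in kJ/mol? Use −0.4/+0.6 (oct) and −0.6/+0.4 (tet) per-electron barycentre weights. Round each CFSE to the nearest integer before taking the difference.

-39

Octahedral high-spin t2g^6 e_g^3: CFSE = -0.6 × 94 = -56 kJ/mol.
Tetrahedral e^4 t2^5 gives -0.4Δₜ = -0.4 × (4/9) × 94 = -17 kJ/mol.
Subtracting, OSPE = -56 − (-17) = -39 kJ/mol.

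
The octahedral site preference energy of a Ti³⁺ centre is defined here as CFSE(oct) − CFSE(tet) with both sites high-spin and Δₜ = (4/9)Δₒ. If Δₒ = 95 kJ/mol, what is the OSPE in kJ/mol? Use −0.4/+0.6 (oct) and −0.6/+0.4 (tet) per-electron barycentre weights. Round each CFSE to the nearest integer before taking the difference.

Group 4 minus oxidation state +3 gives a d¹ configuration for Ti³⁺.
Octahedral high-spin t₂g¹ eg⁰: CFSE = -0.4 × 95 = -38 kJ/mol.
Tetrahedral: e¹ t₂⁰, CFSE = 1(−0.6) + 0(+0.4) = -0.6Δₜ = -0.6 × (4/9) × 95 = -25 kJ/mol.
Subtracting, OSPE = -38 − (-25) = -13 kJ/mol.

-13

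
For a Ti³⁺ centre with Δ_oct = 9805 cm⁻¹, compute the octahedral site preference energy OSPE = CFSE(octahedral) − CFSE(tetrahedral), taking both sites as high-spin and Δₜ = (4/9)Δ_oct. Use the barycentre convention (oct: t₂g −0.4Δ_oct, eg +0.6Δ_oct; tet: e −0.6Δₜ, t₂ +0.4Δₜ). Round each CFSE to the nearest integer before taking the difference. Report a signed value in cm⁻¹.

-1307

Group 4 minus oxidation state +3 gives a d¹ configuration for Ti³⁺.
Octahedral (high-spin): t₂g¹ eg⁰, CFSE = 1(−0.4) + 0(+0.6) = -0.4Δ_oct = -0.4 × 9805 = -3922 cm⁻¹.
Tetrahedral: e¹ t₂⁰, CFSE = 1(−0.6) + 0(+0.4) = -0.6Δₜ = -0.6 × (4/9) × 9805 = -2615 cm⁻¹.
OSPE = -3922 − (-2615) = -1307 cm⁻¹.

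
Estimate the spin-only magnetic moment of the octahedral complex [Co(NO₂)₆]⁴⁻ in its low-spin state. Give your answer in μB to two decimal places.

Each NO₂⁻ contributes -1; 6 × (-1) = -6. With overall charge -4, Co is in the +2 oxidation state.
Group 9 minus oxidation state +2 gives a d⁷ configuration for Co²⁺.
Configuration: t2g^6 e_g^1 → 1 unpaired electron.
μ(spin-only) = √[1(1+2)] = √3 ≈ 1.73 μB.

1.73 μB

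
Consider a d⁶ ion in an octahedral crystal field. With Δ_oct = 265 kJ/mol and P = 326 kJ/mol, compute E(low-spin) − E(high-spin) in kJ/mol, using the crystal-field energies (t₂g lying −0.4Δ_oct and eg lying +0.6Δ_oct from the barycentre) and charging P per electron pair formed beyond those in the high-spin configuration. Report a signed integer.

In the high-spin limit (t₂g⁴ eg²) the orbital term is -0.4Δ_oct = -106 kJ/mol, with no excess pairing.
Low-spin: t₂g⁶ eg⁰, orbital CFSE = -2.4Δ_oct = -636 kJ/mol; plus 2 excess pairs × P = +652 kJ/mol; total 16 kJ/mol.
The difference is 16 − (-106) = 122 kJ/mol, so high-spin lies lower.

122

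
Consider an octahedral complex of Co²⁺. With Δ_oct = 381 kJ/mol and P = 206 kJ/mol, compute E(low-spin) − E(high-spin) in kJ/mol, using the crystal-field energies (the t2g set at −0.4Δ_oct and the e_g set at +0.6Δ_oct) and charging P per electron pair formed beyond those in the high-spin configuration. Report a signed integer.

-175

Co²⁺: group 9, so d-count = 9 − 2 = 7.
High-spin: t2g^5 e_g^2, CFSE = -0.8Δ_oct = -305 kJ/mol.
Low-spin: t2g^6 e_g^1, orbital CFSE = -1.8Δ_oct = -686 kJ/mol; plus 1 excess pair × P = +206 kJ/mol; total -480 kJ/mol.
The difference is -480 − (-305) = -175 kJ/mol, so low-spin lies lower.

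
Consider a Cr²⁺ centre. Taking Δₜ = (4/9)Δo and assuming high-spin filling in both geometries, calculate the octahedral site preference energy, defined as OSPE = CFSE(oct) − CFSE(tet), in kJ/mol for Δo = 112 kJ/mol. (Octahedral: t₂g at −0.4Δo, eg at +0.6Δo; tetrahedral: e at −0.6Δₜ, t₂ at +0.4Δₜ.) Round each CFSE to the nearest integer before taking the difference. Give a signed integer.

Cr is in group 6, so Cr²⁺ is d⁴ (6 − 2 = 4).
Octahedral high-spin t₂g³ eg¹: CFSE = -0.6 × 112 = -67 kJ/mol.
Tetrahedral e² t₂² gives -0.4Δₜ = -0.4 × (4/9) × 112 = -20 kJ/mol.
OSPE = CFSE(oct) − CFSE(tet) = -67 − (-20) = -47 kJ/mol.

-47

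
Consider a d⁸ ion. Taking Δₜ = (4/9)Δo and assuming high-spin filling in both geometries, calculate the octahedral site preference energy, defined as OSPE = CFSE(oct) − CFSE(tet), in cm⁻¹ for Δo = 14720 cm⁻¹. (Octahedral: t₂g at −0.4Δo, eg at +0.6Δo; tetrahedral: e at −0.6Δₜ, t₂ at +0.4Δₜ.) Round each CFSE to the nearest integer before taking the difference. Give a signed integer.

-12430

Octahedral (high-spin): t2g^6 e_g^2, CFSE = 6(−0.4) + 2(+0.6) = -1.2Δo = -1.2 × 14720 = -17664 cm⁻¹.
Tetrahedral e^4 t2^4 gives -0.8Δₜ = -0.8 × (4/9) × 14720 = -5234 cm⁻¹.
OSPE = -17664 − (-5234) = -12430 cm⁻¹.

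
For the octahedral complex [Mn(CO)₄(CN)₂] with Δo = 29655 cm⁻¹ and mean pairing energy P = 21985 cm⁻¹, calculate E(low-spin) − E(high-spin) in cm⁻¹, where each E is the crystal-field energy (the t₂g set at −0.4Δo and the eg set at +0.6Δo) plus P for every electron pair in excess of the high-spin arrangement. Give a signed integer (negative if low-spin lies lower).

Ligand charges: 4×(+0) from CO and 2×(-1) from CN⁻ sum to -2; with overall charge +0, Mn is +2.
Mn²⁺: group 7, so d-count = 7 − 2 = 5.
High-spin d⁵ fills as t₂g³ eg² with CFSE 3(−0.4) + 2(+0.6) = 0.0Δo = 0 cm⁻¹.
For low-spin the configuration is t₂g⁵ eg⁰: orbital energy -2.0 × 29655 = -59310 cm⁻¹, and 2 additional pairs relative to high-spin add 43970 cm⁻¹, giving -15340 cm⁻¹.
Thus E(LS) − E(HS) = -15340 cm⁻¹.

-15340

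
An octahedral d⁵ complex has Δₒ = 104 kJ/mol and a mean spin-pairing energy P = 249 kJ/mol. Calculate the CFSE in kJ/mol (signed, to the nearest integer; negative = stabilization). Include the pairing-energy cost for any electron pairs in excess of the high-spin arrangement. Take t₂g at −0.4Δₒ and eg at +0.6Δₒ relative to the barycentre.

Δₒ < P, so pairing is avoided: the ground state is high-spin.
That gives t₂g³ eg².
Orbital CFSE = 0.0Δₒ = 0.0 × 104 = 0 kJ/mol.
High-spin has no excess pairs, so no pairing correction applies.

0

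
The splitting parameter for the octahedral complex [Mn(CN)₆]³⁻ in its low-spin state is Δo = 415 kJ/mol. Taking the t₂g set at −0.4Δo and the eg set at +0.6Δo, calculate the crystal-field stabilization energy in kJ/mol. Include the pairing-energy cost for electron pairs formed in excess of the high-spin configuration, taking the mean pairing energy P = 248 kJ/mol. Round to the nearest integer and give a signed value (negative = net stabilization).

-416

Each CN⁻ contributes -1; 6 × (-1) = -6. With overall charge -3, Mn is in the +3 oxidation state.
Mn is in group 7, so Mn³⁺ is d⁴ (7 − 3 = 4).
The d⁴ electrons fill as t₂g⁴ eg⁰.
CFSE(orbital) = 4×(-0.4Δo) + 0×(0.6Δo) = -1.6Δo; with Δo = 415 kJ/mol that is -664 kJ/mol.
High-spin d⁴ would be t₂g³ eg¹ with 0 pairs; low-spin has 1, so 1 excess pair costs +1P = +248 kJ/mol.
Overall CFSE = -664 + 248 = -416 kJ/mol.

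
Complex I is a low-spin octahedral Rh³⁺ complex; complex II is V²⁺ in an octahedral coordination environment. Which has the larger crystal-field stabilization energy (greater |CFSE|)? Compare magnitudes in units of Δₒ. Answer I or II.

I: Group 9 minus oxidation state +3 gives a d⁶ configuration for Rh³⁺; t2g^6 e_g^0, CFSE = -2.4Δₒ.
II: V²⁺: group 5, so d-count = 5 − 2 = 3; t₂g³ eg⁰, CFSE = -1.2Δₒ.
So I has the larger |CFSE|.

I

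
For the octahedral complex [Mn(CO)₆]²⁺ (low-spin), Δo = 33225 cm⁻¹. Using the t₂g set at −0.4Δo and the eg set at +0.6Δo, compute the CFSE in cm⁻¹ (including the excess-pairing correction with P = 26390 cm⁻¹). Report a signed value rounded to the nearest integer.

-13670

CO is neutral, so the +2 overall charge sits on Mn: oxidation state +2.
Mn is in group 7, so Mn²⁺ is d⁵ (7 − 2 = 5).
The d⁵ electrons fill as t₂g⁵ eg⁰.
CFSE(orbital) = 5×(-0.4Δo) + 0×(0.6Δo) = -2.0Δo; with Δo = 33225 cm⁻¹ that is -66450 cm⁻¹.
High-spin d⁵ would be t₂g³ eg² with 0 pairs; low-spin has 2, so 2 excess pairs cost +2P = +52780 cm⁻¹.
Combining: -66450 + 52780 = -13670 cm⁻¹.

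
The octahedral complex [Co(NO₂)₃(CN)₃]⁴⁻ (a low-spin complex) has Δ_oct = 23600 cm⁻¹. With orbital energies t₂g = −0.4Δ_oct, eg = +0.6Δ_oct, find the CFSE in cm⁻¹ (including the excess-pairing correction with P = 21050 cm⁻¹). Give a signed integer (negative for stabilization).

-21430

Ligand charges: 3×(-1) from NO₂⁻ and 3×(-1) from CN⁻ sum to -6; with overall charge -4, Co is +2.
Co is in group 9, so Co²⁺ is d⁷ (9 − 2 = 7).
The d⁷ electrons fill as t₂g⁶ eg¹.
CFSE(orbital) = 6×(-0.4Δ_oct) + 1×(0.6Δ_oct) = -1.8Δ_oct; with Δ_oct = 23600 cm⁻¹ that is -42480 cm⁻¹.
Relative to high-spin t₂g⁵ eg² (2 paired), the low-spin configuration has 1 additional pair, contributing +1 × 21050 = +21050 cm⁻¹.
Overall CFSE = -42480 + 21050 = -21430 cm⁻¹.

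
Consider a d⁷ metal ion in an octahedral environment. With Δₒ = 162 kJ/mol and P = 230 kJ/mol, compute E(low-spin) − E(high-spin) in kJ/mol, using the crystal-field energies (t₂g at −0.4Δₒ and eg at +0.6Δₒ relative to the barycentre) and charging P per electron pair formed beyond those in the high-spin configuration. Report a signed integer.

68

High-spin: t₂g⁵ eg², CFSE = -0.8Δₒ = -130 kJ/mol.
Low-spin: t₂g⁶ eg¹, orbital CFSE = -1.8Δₒ = -292 kJ/mol; plus 1 excess pair × P = +230 kJ/mol; total -62 kJ/mol.
Thus E(LS) − E(HS) = 68 kJ/mol.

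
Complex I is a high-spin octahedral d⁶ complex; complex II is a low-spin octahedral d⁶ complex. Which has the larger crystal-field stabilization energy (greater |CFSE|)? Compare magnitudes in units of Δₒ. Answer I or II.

I: t₂g⁴ eg², CFSE = -0.4Δₒ.
II: t2g^6 e_g^0, CFSE = -2.4Δₒ.
So II has the larger |CFSE|.

II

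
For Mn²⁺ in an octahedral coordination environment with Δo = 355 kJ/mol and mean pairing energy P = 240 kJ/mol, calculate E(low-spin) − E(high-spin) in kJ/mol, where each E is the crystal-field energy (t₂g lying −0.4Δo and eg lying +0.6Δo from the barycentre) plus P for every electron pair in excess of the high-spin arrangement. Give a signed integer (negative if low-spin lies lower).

-230

Mn sits in group 7; removing 2 electrons leaves Mn²⁺ with 7 − 2 = 5 d electrons.
High-spin d⁵ fills as t₂g³ eg² with CFSE 3(−0.4) + 2(+0.6) = 0.0Δo = 0 kJ/mol.
Low-spin: t₂g⁵ eg⁰, orbital CFSE = -2.0Δo = -710 kJ/mol; plus 2 excess pairs × P = +480 kJ/mol; total -230 kJ/mol.
The difference is -230 − (0) = -230 kJ/mol, so low-spin lies lower.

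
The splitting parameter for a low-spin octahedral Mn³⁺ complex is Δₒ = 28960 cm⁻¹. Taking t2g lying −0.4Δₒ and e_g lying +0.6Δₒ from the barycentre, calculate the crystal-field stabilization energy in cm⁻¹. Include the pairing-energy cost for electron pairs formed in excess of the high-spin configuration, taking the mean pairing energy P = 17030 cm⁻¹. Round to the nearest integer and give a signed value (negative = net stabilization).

-29306

Mn³⁺: group 7, so d-count = 7 − 3 = 4.
The d⁴ electrons fill as t2g^4 e_g^0.
The orbital stabilization is -1.6Δₒ = -1.6 × 28960 = -46336 cm⁻¹.
High-spin d⁴ would be t2g^3 e_g^1 with 0 pairs; low-spin has 1, so 1 excess pair costs +1P = +17030 cm⁻¹.
Overall CFSE = -46336 + 17030 = -29306 cm⁻¹.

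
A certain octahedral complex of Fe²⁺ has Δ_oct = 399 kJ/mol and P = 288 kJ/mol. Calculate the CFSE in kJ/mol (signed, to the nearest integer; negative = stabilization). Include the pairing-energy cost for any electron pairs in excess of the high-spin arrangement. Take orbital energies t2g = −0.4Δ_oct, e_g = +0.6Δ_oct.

-382

Fe sits in group 8; removing 2 electrons leaves Fe²⁺ with 8 − 2 = 6 d electrons.
Here Δ_oct > P (399 > 288), so the low-spin state is favoured.
Filling d⁶ accordingly: t2g^6 e_g^0.
Orbital CFSE = -2.4Δ_oct = -2.4 × 399 = -958 kJ/mol.
Excess pairs vs high-spin: 3 − 1 = 2; pairing cost = +576 kJ/mol.
Net CFSE = -958 + 576 = -382 kJ/mol.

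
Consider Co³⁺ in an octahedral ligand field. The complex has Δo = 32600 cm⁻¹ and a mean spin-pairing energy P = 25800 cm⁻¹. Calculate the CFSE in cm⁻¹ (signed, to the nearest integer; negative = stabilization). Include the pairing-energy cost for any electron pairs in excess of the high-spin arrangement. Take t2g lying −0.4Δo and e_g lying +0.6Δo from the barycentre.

Group 9 minus oxidation state +3 gives a d⁶ configuration for Co³⁺.
With Δo > P the complex is low-spin.
Filling d⁶ accordingly: t2g^6 e_g^0.
Orbital CFSE = -2.4Δo = -2.4 × 32600 = -78240 cm⁻¹.
Excess pairs vs high-spin: 3 − 1 = 2; pairing cost = +51600 cm⁻¹.
Net CFSE = -78240 + 51600 = -26640 cm⁻¹.

-26640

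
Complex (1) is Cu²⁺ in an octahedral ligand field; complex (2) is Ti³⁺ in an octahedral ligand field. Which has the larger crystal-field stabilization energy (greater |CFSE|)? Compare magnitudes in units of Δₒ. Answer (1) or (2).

(1): Cu is in group 11, so Cu²⁺ is d⁹ (11 − 2 = 9); t2g^6 e_g^3, CFSE = -0.6Δₒ.
(2): Ti is in group 4, so Ti³⁺ is d¹ (4 − 3 = 1); For octahedral d¹ the high- and low-spin configurations coincide; t₂g¹ eg⁰, CFSE = -0.4Δₒ.
So (1) has the larger |CFSE|.

(1)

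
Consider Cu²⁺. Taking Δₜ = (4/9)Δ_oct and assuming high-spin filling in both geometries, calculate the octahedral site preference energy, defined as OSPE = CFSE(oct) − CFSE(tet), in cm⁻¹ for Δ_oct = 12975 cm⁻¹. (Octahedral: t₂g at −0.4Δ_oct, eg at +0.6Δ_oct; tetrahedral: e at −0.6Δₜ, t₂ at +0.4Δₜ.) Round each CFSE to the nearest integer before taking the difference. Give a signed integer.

-5478

Cu²⁺: group 11, so d-count = 11 − 2 = 9.
Octahedral high-spin t₂g⁶ eg³: CFSE = -0.6 × 12975 = -7785 cm⁻¹.
Tetrahedral e⁴ t₂⁵ gives -0.4Δₜ = -0.4 × (4/9) × 12975 = -2307 cm⁻¹.
OSPE = CFSE(oct) − CFSE(tet) = -7785 − (-2307) = -5478 cm⁻¹.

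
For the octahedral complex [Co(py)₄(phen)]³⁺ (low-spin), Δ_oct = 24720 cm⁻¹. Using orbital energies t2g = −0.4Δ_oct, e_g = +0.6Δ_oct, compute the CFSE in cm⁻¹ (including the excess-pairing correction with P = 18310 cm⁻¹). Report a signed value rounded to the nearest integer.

-22708

Ligand charges: 4×(+0) from py and 1×(+0) from phen sum to +0; with overall charge +3, Co is +3.
Co is in group 9, so Co³⁺ is d⁶ (9 − 3 = 6).
Configuration: t2g^6 e_g^0.
The orbital stabilization is -2.4Δ_oct = -2.4 × 24720 = -59328 cm⁻¹.
Pairing penalty: 3 pairs vs 1 in the high-spin reference → 2 extra × P = 36620 cm⁻¹.
Net CFSE = -59328 + 36620 = -22708 cm⁻¹.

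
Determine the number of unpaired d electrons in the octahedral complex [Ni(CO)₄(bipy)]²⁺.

Ligand charges: 4×(+0) from CO and 1×(+0) from bipy sum to +0; with overall charge +2, Ni is +2.
Group 10 minus oxidation state +2 gives a d⁸ configuration for Ni²⁺.
Configuration: t2g^6 e_g^2, giving 2 unpaired electrons.

2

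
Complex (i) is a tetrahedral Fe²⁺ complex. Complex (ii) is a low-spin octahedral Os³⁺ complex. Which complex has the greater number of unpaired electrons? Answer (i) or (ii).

(i): Fe sits in group 8; removing 2 electrons leaves Fe²⁺ with 8 − 2 = 6 d electrons; Tetrahedral splitting is small, so the complex is high-spin; e^3 t2^3 → 4 unpaired.
(ii): Os is in group 8, so Os³⁺ is d⁵ (8 − 3 = 5); t₂g⁵ eg⁰ → 1 unpaired.
So (i) has more unpaired electrons.

(i)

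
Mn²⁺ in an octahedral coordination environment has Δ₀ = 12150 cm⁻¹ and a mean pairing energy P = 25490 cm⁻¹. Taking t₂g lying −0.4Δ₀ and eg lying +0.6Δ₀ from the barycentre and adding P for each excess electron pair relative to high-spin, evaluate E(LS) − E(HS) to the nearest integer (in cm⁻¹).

Group 7 minus oxidation state +2 gives a d⁵ configuration for Mn²⁺.
High-spin d⁵ fills as t₂g³ eg² with CFSE 3(−0.4) + 2(+0.6) = 0.0Δ₀ = 0 cm⁻¹.
Low-spin t₂g⁵ eg⁰ gives -2.0Δ₀ = -24300 cm⁻¹, but forming 2 extra pairs costs 2P = 50980 cm⁻¹, so E(LS) = -24300 + 50980 = 26680 cm⁻¹.
E(LS) − E(HS) = 26680 − (0) = 26680 cm⁻¹.

26680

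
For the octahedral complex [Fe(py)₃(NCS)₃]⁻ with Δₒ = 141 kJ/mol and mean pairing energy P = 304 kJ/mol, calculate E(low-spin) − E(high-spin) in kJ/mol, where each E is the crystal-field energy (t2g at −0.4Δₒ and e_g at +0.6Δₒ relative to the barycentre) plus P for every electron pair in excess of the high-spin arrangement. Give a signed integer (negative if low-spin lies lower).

Ligand charges: 3×(+0) from py and 3×(-1) from NCS⁻ sum to -3; with overall charge -1, Fe is +2.
Fe sits in group 8; removing 2 electrons leaves Fe²⁺ with 8 − 2 = 6 d electrons.
High-spin: t2g^4 e_g^2, CFSE = -0.4Δₒ = -56 kJ/mol.
Low-spin t2g^6 e_g^0 gives -2.4Δₒ = -338 kJ/mol, but forming 2 extra pairs costs 2P = 608 kJ/mol, so E(LS) = -338 + 608 = 270 kJ/mol.
E(LS) − E(HS) = 270 − (-56) = 326 kJ/mol.

326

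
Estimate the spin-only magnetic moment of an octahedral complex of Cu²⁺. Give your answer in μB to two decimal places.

1.73 μB

Cu is in group 11, so Cu²⁺ is d⁹ (11 − 2 = 9).
For octahedral d⁹ the high- and low-spin configurations coincide.
Configuration: t₂g⁶ eg³ → 1 unpaired electron.
μ(spin-only) = √[1(1+2)] = √3 ≈ 1.73 μB.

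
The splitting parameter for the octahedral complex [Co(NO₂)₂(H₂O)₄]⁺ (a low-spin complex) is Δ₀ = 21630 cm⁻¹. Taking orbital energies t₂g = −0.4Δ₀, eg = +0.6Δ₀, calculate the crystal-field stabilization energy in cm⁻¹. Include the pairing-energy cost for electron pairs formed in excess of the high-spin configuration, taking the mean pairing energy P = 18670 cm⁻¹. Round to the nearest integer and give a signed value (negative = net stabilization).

-14572

Ligand charges: 2×(-1) from NO₂⁻ and 4×(+0) from H₂O sum to -2; with overall charge +1, Co is +3.
Co³⁺: group 9, so d-count = 9 − 3 = 6.
Electron filling gives t₂g⁶ eg⁰.
Orbital CFSE = 6(-0.4) + 0(0.6) = -2.4Δ₀ = -2.4 × 21630 = -51912 cm⁻¹.
Pairing penalty: 3 pairs vs 1 in the high-spin reference → 2 extra × P = 37340 cm⁻¹.
Combining: -51912 + 37340 = -14572 cm⁻¹.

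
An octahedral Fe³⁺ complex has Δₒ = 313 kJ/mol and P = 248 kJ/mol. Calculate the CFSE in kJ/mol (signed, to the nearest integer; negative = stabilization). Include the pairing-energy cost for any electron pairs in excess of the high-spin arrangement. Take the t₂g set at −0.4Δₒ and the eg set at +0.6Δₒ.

-130

Fe sits in group 8; removing 3 electrons leaves Fe³⁺ with 8 − 3 = 5 d electrons.
Here Δₒ > P (313 > 248), so the low-spin state is favoured.
Filling d⁵ accordingly: t₂g⁵ eg⁰.
Orbital CFSE = -2.0Δₒ = -2.0 × 313 = -626 kJ/mol.
Excess pairs vs high-spin: 2 − 0 = 2; pairing cost = +496 kJ/mol.
Net CFSE = -626 + 496 = -130 kJ/mol.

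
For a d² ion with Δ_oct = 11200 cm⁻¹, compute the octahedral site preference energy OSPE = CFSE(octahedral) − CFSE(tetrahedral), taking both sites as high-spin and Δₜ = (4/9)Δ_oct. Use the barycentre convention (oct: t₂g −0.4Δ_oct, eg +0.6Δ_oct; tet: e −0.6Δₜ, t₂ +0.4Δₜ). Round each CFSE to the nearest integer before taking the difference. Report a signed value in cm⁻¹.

-2987

In an octahedral site d² (HS) is t2g^2 e_g^0, giving CFSE(oct) = -0.8Δ_oct = -8960 cm⁻¹.
Tetrahedral e^2 t2^0 gives -1.2Δₜ = -1.2 × (4/9) × 11200 = -5973 cm⁻¹.
OSPE = -8960 − (-5973) = -2987 cm⁻¹.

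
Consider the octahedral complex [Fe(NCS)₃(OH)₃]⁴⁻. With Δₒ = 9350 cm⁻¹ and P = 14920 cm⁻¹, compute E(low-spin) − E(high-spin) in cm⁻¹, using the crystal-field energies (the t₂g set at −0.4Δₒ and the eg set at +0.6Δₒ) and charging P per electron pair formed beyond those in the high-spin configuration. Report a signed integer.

11140

Ligand charges: 3×(-1) from NCS⁻ and 3×(-1) from OH⁻ sum to -6; with overall charge -4, Fe is +2.
Fe²⁺: group 8, so d-count = 8 − 2 = 6.
In the high-spin limit (t₂g⁴ eg²) the orbital term is -0.4Δₒ = -3740 cm⁻¹, with no excess pairing.
For low-spin the configuration is t₂g⁶ eg⁰: orbital energy -2.4 × 9350 = -22440 cm⁻¹, and 2 additional pairs relative to high-spin add 29840 cm⁻¹, giving 7400 cm⁻¹.
The difference is 7400 − (-3740) = 11140 cm⁻¹, so high-spin lies lower.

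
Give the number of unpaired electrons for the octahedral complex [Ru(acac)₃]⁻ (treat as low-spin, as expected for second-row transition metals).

0

Each acac⁻ contributes -1; 3 × (-1) = -3. With overall charge -1, Ru is in the +2 oxidation state.
Ru is in group 8, so Ru²⁺ is d⁶ (8 − 2 = 6).
Configuration: t₂g⁶ eg⁰, giving 0 unpaired electrons.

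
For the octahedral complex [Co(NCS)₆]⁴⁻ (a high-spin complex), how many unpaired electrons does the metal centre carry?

Each NCS⁻ contributes -1; 6 × (-1) = -6. With overall charge -4, Co is in the +2 oxidation state.
Co²⁺: group 9, so d-count = 9 − 2 = 7.
Configuration: t2g^5 e_g^2, giving 3 unpaired electrons.

3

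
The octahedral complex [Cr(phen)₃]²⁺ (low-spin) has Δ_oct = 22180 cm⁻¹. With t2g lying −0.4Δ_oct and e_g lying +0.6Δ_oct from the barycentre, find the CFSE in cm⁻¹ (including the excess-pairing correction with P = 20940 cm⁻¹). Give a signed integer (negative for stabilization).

phen is neutral, so the +2 overall charge sits on Cr: oxidation state +2.
Cr sits in group 6; removing 2 electrons leaves Cr²⁺ with 6 − 2 = 4 d electrons.
The d⁴ electrons fill as t2g^4 e_g^0.
The orbital stabilization is -1.6Δ_oct = -1.6 × 22180 = -35488 cm⁻¹.
Pairing penalty: 1 pair vs 0 in the high-spin reference → 1 extra × P = 20940 cm⁻¹.
Combining: -35488 + 20940 = -14548 cm⁻¹.

-14548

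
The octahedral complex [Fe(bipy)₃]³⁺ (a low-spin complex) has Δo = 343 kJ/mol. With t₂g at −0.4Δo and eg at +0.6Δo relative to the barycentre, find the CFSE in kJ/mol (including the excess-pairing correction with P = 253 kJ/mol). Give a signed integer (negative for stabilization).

-180

bipy is neutral, so the +3 overall charge sits on Fe: oxidation state +3.
Fe³⁺: group 8, so d-count = 8 − 3 = 5.
Configuration: t₂g⁵ eg⁰.
The orbital stabilization is -2.0Δo = -2.0 × 343 = -686 kJ/mol.
Relative to high-spin t₂g³ eg² (0 paired), the low-spin configuration has 2 additional pairs, contributing +2 × 253 = +506 kJ/mol.
Net CFSE = -686 + 506 = -180 kJ/mol.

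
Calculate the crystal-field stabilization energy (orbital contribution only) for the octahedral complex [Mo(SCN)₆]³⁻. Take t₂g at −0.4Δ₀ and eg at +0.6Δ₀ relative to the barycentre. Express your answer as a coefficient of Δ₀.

Each SCN⁻ contributes -1; 6 × (-1) = -6. With overall charge -3, Mo is in the +3 oxidation state.
Mo sits in group 6; removing 3 electrons leaves Mo³⁺ with 6 − 3 = 3 d electrons.
Configuration: t₂g³ eg⁰.
CFSE = 3(-0.4Δ₀) + 0(0.6Δ₀) = -1.2Δ₀ + 0.0Δ₀ = -1.2Δ₀.

-1.2 Δ₀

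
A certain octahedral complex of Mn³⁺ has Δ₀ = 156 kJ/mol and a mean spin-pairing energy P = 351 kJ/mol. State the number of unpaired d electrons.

4

Mn is in group 7, so Mn³⁺ is d⁴ (7 − 3 = 4).
Since Δ₀ = 156 kJ/mol < P = 351 kJ/mol, the complex adopts the high-spin configuration.
That gives t₂g³ eg¹.
Unpaired electrons: 4.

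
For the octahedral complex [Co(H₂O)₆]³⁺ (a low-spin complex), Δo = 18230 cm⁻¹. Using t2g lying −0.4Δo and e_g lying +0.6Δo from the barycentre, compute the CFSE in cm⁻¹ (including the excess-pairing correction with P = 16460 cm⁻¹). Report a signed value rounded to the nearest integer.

H₂O is neutral, so the +3 overall charge sits on Co: oxidation state +3.
Co sits in group 9; removing 3 electrons leaves Co³⁺ with 9 − 3 = 6 d electrons.
Configuration: t2g^6 e_g^0.
The orbital stabilization is -2.4Δo = -2.4 × 18230 = -43752 cm⁻¹.
High-spin d⁶ would be t2g^4 e_g^2 with 1 pair; low-spin has 3, so 2 excess pairs cost +2P = +32920 cm⁻¹.
Overall CFSE = -43752 + 32920 = -10832 cm⁻¹.

-10832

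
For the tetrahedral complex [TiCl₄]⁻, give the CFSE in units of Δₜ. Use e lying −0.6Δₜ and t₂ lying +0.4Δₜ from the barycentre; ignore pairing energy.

Each Cl⁻ contributes -1; 4 × (-1) = -4. With overall charge -1, Ti is in the +3 oxidation state.
Ti³⁺: group 4, so d-count = 4 − 3 = 1.
Tetrahedral fields are weak (Δₜ ≈ 4/9 Δₒ), so electrons fill high-spin.
Configuration: e¹ t₂⁰.
CFSE = 1(-0.6Δₜ) + 0(0.4Δₜ) = -0.6Δₜ + 0.0Δₜ = -0.6Δₜ.

-0.6 Δₜ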